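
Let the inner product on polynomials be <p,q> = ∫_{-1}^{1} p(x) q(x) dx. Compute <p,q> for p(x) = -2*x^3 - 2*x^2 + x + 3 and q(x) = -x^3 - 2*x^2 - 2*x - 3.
<p,q> = -1676/105

Expand the product: p(x)·q(x) = 2*x^6 + 6*x^5 + 7*x^4 + 5*x^3 - 2*x^2 - 9*x - 9.
∫_{-1}^{1} of each monomial x^k gives [2/(k+1) if k even, 0 if k odd]. Integrating term-by-term (or equivalently evaluating the antiderivative F(x) = 2*x^7/7 + x^6 + 7*x^5/5 + 5*x^4/4 - 2*x^3/3 - 9*x^2/2 - 9*x at the endpoints):
  F(1) − F(−1) = -5*2**(233/767)*3**(642/767)*5**(163/767)*7**(568/767)/9 − (2407/420) = -1676/105.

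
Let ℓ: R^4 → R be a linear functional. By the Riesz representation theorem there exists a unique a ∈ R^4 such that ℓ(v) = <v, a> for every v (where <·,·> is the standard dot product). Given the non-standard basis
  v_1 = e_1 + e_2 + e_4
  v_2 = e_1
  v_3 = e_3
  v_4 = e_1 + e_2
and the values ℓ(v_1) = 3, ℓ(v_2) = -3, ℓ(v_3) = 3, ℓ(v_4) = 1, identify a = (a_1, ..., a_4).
a = (-3, 4, 3, 2)

Write a = (a_1, ..., a_4) in the standard basis. For each basis vector v_i, ℓ(v_i) = <v_i, a> is a linear equation in the a_j's. Collect the n equations into a matrix system V a = ℓ, where row i of V is v_i (expressed in the standard basis). Since V is invertible (lower-triangular with 1s on the diagonal, up to permutation), solve by back-substitution:
  V =
[[1, 1, 0, 1],
 [1, 0, 0, 0],
 [0, 0, 1, 0],
 [1, 1, 0, 0]]
  V a = (3, -3, 3, 1)
Solving gives a = (-3, 4, 3, 2).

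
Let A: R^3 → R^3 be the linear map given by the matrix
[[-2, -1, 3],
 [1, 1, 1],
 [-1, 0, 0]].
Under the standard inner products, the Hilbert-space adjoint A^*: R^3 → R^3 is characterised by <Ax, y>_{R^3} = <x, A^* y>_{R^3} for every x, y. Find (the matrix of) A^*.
A^* = A^T =
[[-2, 1, -1],
 [-1, 1, 0],
 [3, 1, 0]]

For real matrices with standard dot products, the defining identity <Ax, y> = <x, A^* y> gives (Ax)^T y = x^T (A^*) y, i.e. x^T A^T y = x^T (A^*) y. Since this holds for all x, y, we must have A^* = A^T. Therefore
A^* =
[[-2, 1, -1],
 [-1, 1, 0],
 [3, 1, 0]].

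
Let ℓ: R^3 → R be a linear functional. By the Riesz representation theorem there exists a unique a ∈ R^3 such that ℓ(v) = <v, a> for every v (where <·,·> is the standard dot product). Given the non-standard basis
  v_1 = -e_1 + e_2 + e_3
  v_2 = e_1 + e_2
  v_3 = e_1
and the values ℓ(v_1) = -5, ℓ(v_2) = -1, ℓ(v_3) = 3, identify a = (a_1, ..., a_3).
a = (3, -4, 2)

Write a = (a_1, ..., a_3) in the standard basis. For each basis vector v_i, ℓ(v_i) = <v_i, a> is a linear equation in the a_j's. Collect the n equations into a matrix system V a = ℓ, where row i of V is v_i (expressed in the standard basis). Since V is invertible (lower-triangular with 1s on the diagonal, up to permutation), solve by back-substitution:
  V =
[[-1, 1, 1],
 [1, 1, 0],
 [1, 0, 0]]
  V a = (-5, -1, 3)
Solving gives a = (3, -4, 2).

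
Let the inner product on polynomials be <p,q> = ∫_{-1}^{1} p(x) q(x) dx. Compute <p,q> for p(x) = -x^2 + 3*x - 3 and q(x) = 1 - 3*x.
<p,q> = -38/3

Expand the product: p(x)·q(x) = 3*x^3 - 10*x^2 + 12*x - 3.
∫_{-1}^{1} of each monomial x^k gives [2/(k+1) if k even, 0 if k odd]. Integrating term-by-term (or equivalently evaluating the antiderivative F(x) = 3*x^4/4 - 10*x^3/3 + 6*x^2 - 3*x at the endpoints):
  F(1) − F(−1) = 5/12 − (157/12) = -38/3.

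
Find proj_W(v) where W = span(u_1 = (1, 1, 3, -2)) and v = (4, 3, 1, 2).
proj_W(v) = (2/5, 2/5, 6/5, -4/5)

Set up U = [u_1 | ... | u_1] ∈ R^(4×1). The projector onto W = col(U) is P = U (U^T U)^(-1) U^T.
Compute U^T U =
  [15],
and U^T v = (6).
Solve U^T U · c = U^T v for the coefficients: c = (2/5). The projection is proj_W(v) = U c.
Check: (v - proj_W(v)) · u_1 = 0  (should be 0).
Result: proj_W(v) = (2/5, 2/5, 6/5, -4/5).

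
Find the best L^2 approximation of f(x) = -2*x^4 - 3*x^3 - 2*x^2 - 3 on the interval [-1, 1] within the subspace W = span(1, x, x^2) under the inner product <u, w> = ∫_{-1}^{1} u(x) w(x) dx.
g(x) = -26*x^2/7 - 9*x/5 - 99/35

The best approximation g ∈ W is the orthogonal projection of f onto W. Writing g = a_0 + a_1 x + a_2 x^2, the coefficients solve the normal equations G · a = b where
  G_{ij} = <φ_i, φ_j> and b_i = <f, φ_i>, with φ_0 = 1, φ_1 = x, φ_2 = x^2.
G =
  [2, 0, 2/3]
  [0, 2/3, 0]
  [2/3, 0, 2/5],
b = (-122/15, -6/5, -118/35).
Solving gives a_0 = -99/35, a_1 = -9/5, a_2 = -26/7, so
  g(x) = -26*x^2/7 - 9*x/5 - 99/35.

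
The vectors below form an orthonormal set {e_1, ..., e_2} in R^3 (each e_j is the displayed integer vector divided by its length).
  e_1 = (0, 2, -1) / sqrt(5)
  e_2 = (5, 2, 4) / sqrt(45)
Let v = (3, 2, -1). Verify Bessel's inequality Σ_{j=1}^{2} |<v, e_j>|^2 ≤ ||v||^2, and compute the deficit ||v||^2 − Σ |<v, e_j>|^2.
Σ |<v, e_j>|^2 = 10; ||v||^2 = 14; deficit = 4

Write each e_j = u_j / sqrt(<u_j, u_j>) where u_j is the displayed integer vector. Then <v, e_j> = <v, u_j> / sqrt(<u_j, u_j>), so |<v, e_j>|^2 = <v, u_j>^2 / <u_j, u_j>.
Coefficients: <v, e_1> = 5/sqrt(5), <v, e_2> = 15/sqrt(45).
Square and sum: Σ |<v, e_j>|^2 = 10.
Compute ||v||^2 = v·v = 14.
Deficit = 14 − 10 = 4 ≥ 0, confirming Bessel's inequality. (The deficit equals ||v − Σ <v,e_j> e_j||^2, the squared distance from v to span{e_j}.)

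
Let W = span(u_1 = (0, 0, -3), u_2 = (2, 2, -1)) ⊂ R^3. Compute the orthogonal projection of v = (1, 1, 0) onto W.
proj_W(v) = (1, 1, 0)

Set up U = [u_1 | ... | u_2] ∈ R^(3×2). The projector onto W = col(U) is P = U (U^T U)^(-1) U^T.
Compute U^T U =
  [9, 3]
  [3, 9],
and U^T v = (0, 4).
Solve U^T U · c = U^T v for the coefficients: c = (-1/6, 1/2). The projection is proj_W(v) = U c.
Check: (v - proj_W(v)) · u_1 = 0  (should be 0).
Check: (v - proj_W(v)) · u_2 = 0  (should be 0).
Result: proj_W(v) = (1, 1, 0).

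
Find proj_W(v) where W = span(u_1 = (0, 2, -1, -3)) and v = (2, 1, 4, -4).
proj_W(v) = (0, 10/7, -5/7, -15/7)

Set up U = [u_1 | ... | u_1] ∈ R^(4×1). The projector onto W = col(U) is P = U (U^T U)^(-1) U^T.
Compute U^T U =
  [14],
and U^T v = (10).
Solve U^T U · c = U^T v for the coefficients: c = (5/7). The projection is proj_W(v) = U c.
Check: (v - proj_W(v)) · u_1 = 0  (should be 0).
Result: proj_W(v) = (0, 10/7, -5/7, -15/7).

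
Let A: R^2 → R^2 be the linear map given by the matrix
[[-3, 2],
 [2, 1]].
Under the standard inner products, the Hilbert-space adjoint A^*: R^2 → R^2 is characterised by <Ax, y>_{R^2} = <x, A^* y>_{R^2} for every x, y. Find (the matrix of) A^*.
A^* = A^T =
[[-3, 2],
 [2, 1]]

For real matrices with standard dot products, the defining identity <Ax, y> = <x, A^* y> gives (Ax)^T y = x^T (A^*) y, i.e. x^T A^T y = x^T (A^*) y. Since this holds for all x, y, we must have A^* = A^T. Therefore
A^* =
[[-3, 2],
 [2, 1]].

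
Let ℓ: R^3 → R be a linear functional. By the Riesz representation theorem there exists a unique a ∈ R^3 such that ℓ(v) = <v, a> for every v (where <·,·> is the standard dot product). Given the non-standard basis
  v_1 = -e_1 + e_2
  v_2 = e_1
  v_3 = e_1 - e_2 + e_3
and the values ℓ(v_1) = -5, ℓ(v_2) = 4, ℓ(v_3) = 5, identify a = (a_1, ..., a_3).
a = (4, -1, 0)

Write a = (a_1, ..., a_3) in the standard basis. For each basis vector v_i, ℓ(v_i) = <v_i, a> is a linear equation in the a_j's. Collect the n equations into a matrix system V a = ℓ, where row i of V is v_i (expressed in the standard basis). Since V is invertible (lower-triangular with 1s on the diagonal, up to permutation), solve by back-substitution:
  V =
[[-1, 1, 0],
 [1, 0, 0],
 [1, -1, 1]]
  V a = (-5, 4, 5)
Solving gives a = (4, -1, 0).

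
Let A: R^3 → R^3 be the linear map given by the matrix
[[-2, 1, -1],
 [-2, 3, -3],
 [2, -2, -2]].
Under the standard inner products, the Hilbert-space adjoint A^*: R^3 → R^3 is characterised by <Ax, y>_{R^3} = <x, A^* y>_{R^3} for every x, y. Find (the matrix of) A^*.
A^* = A^T =
[[-2, -2, 2],
 [1, 3, -2],
 [-1, -3, -2]]

For real matrices with standard dot products, the defining identity <Ax, y> = <x, A^* y> gives (Ax)^T y = x^T (A^*) y, i.e. x^T A^T y = x^T (A^*) y. Since this holds for all x, y, we must have A^* = A^T. Therefore
A^* =
[[-2, -2, 2],
 [1, 3, -2],
 [-1, -3, -2]].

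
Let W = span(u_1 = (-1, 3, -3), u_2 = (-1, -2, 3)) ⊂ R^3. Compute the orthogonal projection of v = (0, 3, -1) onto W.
proj_W(v) = (-39/70, 66/35, -27/14)

Set up U = [u_1 | ... | u_2] ∈ R^(3×2). The projector onto W = col(U) is P = U (U^T U)^(-1) U^T.
Compute U^T U =
  [19, -14]
  [-14, 14],
and U^T v = (12, -9).
Solve U^T U · c = U^T v for the coefficients: c = (3/5, -3/70). The projection is proj_W(v) = U c.
Check: (v - proj_W(v)) · u_1 = 0  (should be 0).
Check: (v - proj_W(v)) · u_2 = 0  (should be 0).
Result: proj_W(v) = (-39/70, 66/35, -27/14).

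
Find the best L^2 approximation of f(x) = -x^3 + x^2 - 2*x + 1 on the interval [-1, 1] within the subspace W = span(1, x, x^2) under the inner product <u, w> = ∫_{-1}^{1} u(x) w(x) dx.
g(x) = x^2 - 13*x/5 + 1

The best approximation g ∈ W is the orthogonal projection of f onto W. Writing g = a_0 + a_1 x + a_2 x^2, the coefficients solve the normal equations G · a = b where
  G_{ij} = <φ_i, φ_j> and b_i = <f, φ_i>, with φ_0 = 1, φ_1 = x, φ_2 = x^2.
G =
  [2, 0, 2/3]
  [0, 2/3, 0]
  [2/3, 0, 2/5],
b = (8/3, -26/15, 16/15).
Solving gives a_0 = 1, a_1 = -13/5, a_2 = 1, so
  g(x) = x^2 - 13*x/5 + 1.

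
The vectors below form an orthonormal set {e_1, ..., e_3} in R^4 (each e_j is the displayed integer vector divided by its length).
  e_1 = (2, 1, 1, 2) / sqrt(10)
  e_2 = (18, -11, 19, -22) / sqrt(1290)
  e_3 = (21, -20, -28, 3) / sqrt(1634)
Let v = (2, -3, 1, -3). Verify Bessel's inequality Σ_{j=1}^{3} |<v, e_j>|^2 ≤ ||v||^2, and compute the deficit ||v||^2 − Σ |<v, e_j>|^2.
Σ |<v, e_j>|^2 = 2573/114; ||v||^2 = 23; deficit = 49/114

Write each e_j = u_j / sqrt(<u_j, u_j>) where u_j is the displayed integer vector. Then <v, e_j> = <v, u_j> / sqrt(<u_j, u_j>), so |<v, e_j>|^2 = <v, u_j>^2 / <u_j, u_j>.
Coefficients: <v, e_1> = -4/sqrt(10), <v, e_2> = 154/sqrt(1290), <v, e_3> = 65/sqrt(1634).
Square and sum: Σ |<v, e_j>|^2 = 2573/114.
Compute ||v||^2 = v·v = 23.
Deficit = 23 − 2573/114 = 49/114 ≥ 0, confirming Bessel's inequality. (The deficit equals ||v − Σ <v,e_j> e_j||^2, the squared distance from v to span{e_j}.)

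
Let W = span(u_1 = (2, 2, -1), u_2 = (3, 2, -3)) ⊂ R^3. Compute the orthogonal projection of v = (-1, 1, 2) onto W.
proj_W(v) = (-17/29, 20/29, 64/29)

Set up U = [u_1 | ... | u_2] ∈ R^(3×2). The projector onto W = col(U) is P = U (U^T U)^(-1) U^T.
Compute U^T U =
  [9, 13]
  [13, 22],
and U^T v = (-2, -7).
Solve U^T U · c = U^T v for the coefficients: c = (47/29, -37/29). The projection is proj_W(v) = U c.
Check: (v - proj_W(v)) · u_1 = 0  (should be 0).
Check: (v - proj_W(v)) · u_2 = 0  (should be 0).
Result: proj_W(v) = (-17/29, 20/29, 64/29).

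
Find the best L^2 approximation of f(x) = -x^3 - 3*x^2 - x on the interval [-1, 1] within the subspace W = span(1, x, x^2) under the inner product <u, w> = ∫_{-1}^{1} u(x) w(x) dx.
g(x) = -3*x^2 - 8*x/5

The best approximation g ∈ W is the orthogonal projection of f onto W. Writing g = a_0 + a_1 x + a_2 x^2, the coefficients solve the normal equations G · a = b where
  G_{ij} = <φ_i, φ_j> and b_i = <f, φ_i>, with φ_0 = 1, φ_1 = x, φ_2 = x^2.
G =
  [2, 0, 2/3]
  [0, 2/3, 0]
  [2/3, 0, 2/5],
b = (-2, -16/15, -6/5).
Solving gives a_0 = 0, a_1 = -8/5, a_2 = -3, so
  g(x) = -3*x^2 - 8*x/5.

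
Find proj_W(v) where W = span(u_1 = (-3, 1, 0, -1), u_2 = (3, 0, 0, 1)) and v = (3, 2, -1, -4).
proj_W(v) = (3/2, 2, 0, 1/2)

Set up U = [u_1 | ... | u_2] ∈ R^(4×2). The projector onto W = col(U) is P = U (U^T U)^(-1) U^T.
Compute U^T U =
  [11, -10]
  [-10, 10],
and U^T v = (-3, 5).
Solve U^T U · c = U^T v for the coefficients: c = (2, 5/2). The projection is proj_W(v) = U c.
Check: (v - proj_W(v)) · u_1 = 0  (should be 0).
Check: (v - proj_W(v)) · u_2 = 0  (should be 0).
Result: proj_W(v) = (3/2, 2, 0, 1/2).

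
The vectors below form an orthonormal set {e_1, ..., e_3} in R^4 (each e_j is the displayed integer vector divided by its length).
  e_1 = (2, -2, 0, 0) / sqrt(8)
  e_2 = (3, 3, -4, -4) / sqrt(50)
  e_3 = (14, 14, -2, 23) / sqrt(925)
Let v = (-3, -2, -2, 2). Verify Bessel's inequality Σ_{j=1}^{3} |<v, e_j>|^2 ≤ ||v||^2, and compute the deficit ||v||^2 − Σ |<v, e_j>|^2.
Σ |<v, e_j>|^2 = 201/37; ||v||^2 = 21; deficit = 576/37

Write each e_j = u_j / sqrt(<u_j, u_j>) where u_j is the displayed integer vector. Then <v, e_j> = <v, u_j> / sqrt(<u_j, u_j>), so |<v, e_j>|^2 = <v, u_j>^2 / <u_j, u_j>.
Coefficients: <v, e_1> = -2/sqrt(8), <v, e_2> = -15/sqrt(50), <v, e_3> = -20/sqrt(925).
Square and sum: Σ |<v, e_j>|^2 = 201/37.
Compute ||v||^2 = v·v = 21.
Deficit = 21 − 201/37 = 576/37 ≥ 0, confirming Bessel's inequality. (The deficit equals ||v − Σ <v,e_j> e_j||^2, the squared distance from v to span{e_j}.)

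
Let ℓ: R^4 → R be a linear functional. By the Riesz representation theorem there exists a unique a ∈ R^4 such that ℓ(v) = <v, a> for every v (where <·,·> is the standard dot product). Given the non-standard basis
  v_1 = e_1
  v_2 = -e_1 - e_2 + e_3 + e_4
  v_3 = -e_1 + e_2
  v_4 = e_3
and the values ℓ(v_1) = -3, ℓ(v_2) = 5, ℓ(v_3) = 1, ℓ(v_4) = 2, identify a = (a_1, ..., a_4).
a = (-3, -2, 2, -2)

Write a = (a_1, ..., a_4) in the standard basis. For each basis vector v_i, ℓ(v_i) = <v_i, a> is a linear equation in the a_j's. Collect the n equations into a matrix system V a = ℓ, where row i of V is v_i (expressed in the standard basis). Since V is invertible (lower-triangular with 1s on the diagonal, up to permutation), solve by back-substitution:
  V =
[[1, 0, 0, 0],
 [-1, -1, 1, 1],
 [-1, 1, 0, 0],
 [0, 0, 1, 0]]
  V a = (-3, 5, 1, 2)
Solving gives a = (-3, -2, 2, -2).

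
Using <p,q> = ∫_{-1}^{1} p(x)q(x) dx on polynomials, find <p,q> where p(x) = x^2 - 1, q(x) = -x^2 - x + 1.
<p,q> = -16/15

Expand the product: p(x)·q(x) = -x^4 - x^3 + 2*x^2 + x - 1.
∫_{-1}^{1} of each monomial x^k gives [2/(k+1) if k even, 0 if k odd]. Integrating term-by-term (or equivalently evaluating the antiderivative F(x) = -x^5/5 - x^4/4 + 2*x^3/3 + x^2/2 - x at the endpoints):
  F(1) − F(−1) = -17/60 − (47/60) = -16/15.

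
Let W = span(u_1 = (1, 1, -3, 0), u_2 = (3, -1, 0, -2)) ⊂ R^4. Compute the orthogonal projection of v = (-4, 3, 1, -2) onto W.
proj_W(v) = (-373/150, 79/150, 17/25, 113/75)

Set up U = [u_1 | ... | u_2] ∈ R^(4×2). The projector onto W = col(U) is P = U (U^T U)^(-1) U^T.
Compute U^T U =
  [11, 2]
  [2, 14],
and U^T v = (-4, -11).
Solve U^T U · c = U^T v for the coefficients: c = (-17/75, -113/150). The projection is proj_W(v) = U c.
Check: (v - proj_W(v)) · u_1 = 0  (should be 0).
Check: (v - proj_W(v)) · u_2 = 0  (should be 0).
Result: proj_W(v) = (-373/150, 79/150, 17/25, 113/75).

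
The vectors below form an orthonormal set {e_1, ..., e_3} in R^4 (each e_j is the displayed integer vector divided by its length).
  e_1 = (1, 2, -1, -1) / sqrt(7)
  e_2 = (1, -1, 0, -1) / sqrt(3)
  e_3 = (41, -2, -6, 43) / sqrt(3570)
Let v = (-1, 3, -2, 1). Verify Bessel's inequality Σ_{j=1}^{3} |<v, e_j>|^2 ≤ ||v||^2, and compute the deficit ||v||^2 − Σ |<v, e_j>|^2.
Σ |<v, e_j>|^2 = 1147/85; ||v||^2 = 15; deficit = 128/85

Write each e_j = u_j / sqrt(<u_j, u_j>) where u_j is the displayed integer vector. Then <v, e_j> = <v, u_j> / sqrt(<u_j, u_j>), so |<v, e_j>|^2 = <v, u_j>^2 / <u_j, u_j>.
Coefficients: <v, e_1> = 6/sqrt(7), <v, e_2> = -5/sqrt(3), <v, e_3> = 8/sqrt(3570).
Square and sum: Σ |<v, e_j>|^2 = 1147/85.
Compute ||v||^2 = v·v = 15.
Deficit = 15 − 1147/85 = 128/85 ≥ 0, confirming Bessel's inequality. (The deficit equals ||v − Σ <v,e_j> e_j||^2, the squared distance from v to span{e_j}.)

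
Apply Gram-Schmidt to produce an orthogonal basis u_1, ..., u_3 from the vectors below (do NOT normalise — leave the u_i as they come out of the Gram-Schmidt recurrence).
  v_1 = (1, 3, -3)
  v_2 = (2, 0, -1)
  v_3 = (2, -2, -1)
Orthogonal basis:
  u_1 = (1, 3, -3)
  u_2 = (33/19, -15/19, -4/19)
  u_3 = (-3/7, -5/7, -6/7)

Apply the Gram-Schmidt recurrence
  u_1 = v_1
  u_i = v_i − Σ_{j<i} ((v_i · u_j) / (u_j · u_j)) · u_j.

Step by step this gives:
  u_1 = (1, 3, -3)
  u_2 = (33/19, -15/19, -4/19)
  u_3 = (-3/7, -5/7, -6/7)

Orthogonality check:
  u_2 · u_1 = 0 (should be 0)
  u_3 · u_1 = 0 (should be 0)
  u_3 · u_2 = 0 (should be 0)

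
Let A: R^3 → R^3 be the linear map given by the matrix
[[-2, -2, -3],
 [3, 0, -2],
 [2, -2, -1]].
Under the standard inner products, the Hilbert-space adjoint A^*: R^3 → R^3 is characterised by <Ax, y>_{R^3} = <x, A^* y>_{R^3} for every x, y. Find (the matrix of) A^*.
A^* = A^T =
[[-2, 3, 2],
 [-2, 0, -2],
 [-3, -2, -1]]

For real matrices with standard dot products, the defining identity <Ax, y> = <x, A^* y> gives (Ax)^T y = x^T (A^*) y, i.e. x^T A^T y = x^T (A^*) y. Since this holds for all x, y, we must have A^* = A^T. Therefore
A^* =
[[-2, 3, 2],
 [-2, 0, -2],
 [-3, -2, -1]].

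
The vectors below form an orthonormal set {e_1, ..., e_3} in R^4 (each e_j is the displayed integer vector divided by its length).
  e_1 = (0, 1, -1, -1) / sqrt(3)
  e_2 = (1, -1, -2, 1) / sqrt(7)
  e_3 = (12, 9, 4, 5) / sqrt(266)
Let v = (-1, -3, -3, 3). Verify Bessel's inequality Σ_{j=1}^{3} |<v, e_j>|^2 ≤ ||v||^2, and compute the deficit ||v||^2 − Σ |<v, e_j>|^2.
Σ |<v, e_j>|^2 = 478/19; ||v||^2 = 28; deficit = 54/19

Write each e_j = u_j / sqrt(<u_j, u_j>) where u_j is the displayed integer vector. Then <v, e_j> = <v, u_j> / sqrt(<u_j, u_j>), so |<v, e_j>|^2 = <v, u_j>^2 / <u_j, u_j>.
Coefficients: <v, e_1> = -3/sqrt(3), <v, e_2> = 11/sqrt(7), <v, e_3> = -36/sqrt(266).
Square and sum: Σ |<v, e_j>|^2 = 478/19.
Compute ||v||^2 = v·v = 28.
Deficit = 28 − 478/19 = 54/19 ≥ 0, confirming Bessel's inequality. (The deficit equals ||v − Σ <v,e_j> e_j||^2, the squared distance from v to span{e_j}.)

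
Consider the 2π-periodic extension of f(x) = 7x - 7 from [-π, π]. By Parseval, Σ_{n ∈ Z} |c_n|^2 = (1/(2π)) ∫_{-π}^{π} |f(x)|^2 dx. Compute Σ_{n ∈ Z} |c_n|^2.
Σ |c_n|^2 = 49π^2/3 + 49

Expand and integrate term by term over [-π, π]:
  ∫ (7x)^2 dx = 49·(2π^3/3); ∫ 2·7·(-7)·x dx = 0 (odd integrand); ∫ (-7)^2 dx = 49·2π.
So (1/(2π)) ∫_{-π}^{π} (7x - 7)^2 dx = 49π^2/3 + 49 = 49π^2/3 + 49.
Parseval ⇒ Σ |c_n|^2 = 49π^2/3 + 49.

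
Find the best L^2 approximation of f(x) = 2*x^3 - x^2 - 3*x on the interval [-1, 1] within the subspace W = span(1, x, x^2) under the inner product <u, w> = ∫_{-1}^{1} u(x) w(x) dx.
g(x) = -x^2 - 9*x/5

The best approximation g ∈ W is the orthogonal projection of f onto W. Writing g = a_0 + a_1 x + a_2 x^2, the coefficients solve the normal equations G · a = b where
  G_{ij} = <φ_i, φ_j> and b_i = <f, φ_i>, with φ_0 = 1, φ_1 = x, φ_2 = x^2.
G =
  [2, 0, 2/3]
  [0, 2/3, 0]
  [2/3, 0, 2/5],
b = (-2/3, -6/5, -2/5).
Solving gives a_0 = 0, a_1 = -9/5, a_2 = -1, so
  g(x) = -x^2 - 9*x/5.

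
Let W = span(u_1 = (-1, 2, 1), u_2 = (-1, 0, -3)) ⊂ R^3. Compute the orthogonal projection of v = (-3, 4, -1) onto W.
proj_W(v) = (-3, 4, -1)

Set up U = [u_1 | ... | u_2] ∈ R^(3×2). The projector onto W = col(U) is P = U (U^T U)^(-1) U^T.
Compute U^T U =
  [6, -2]
  [-2, 10],
and U^T v = (10, 6).
Solve U^T U · c = U^T v for the coefficients: c = (2, 1). The projection is proj_W(v) = U c.
Check: (v - proj_W(v)) · u_1 = 0  (should be 0).
Check: (v - proj_W(v)) · u_2 = 0  (should be 0).
Result: proj_W(v) = (-3, 4, -1).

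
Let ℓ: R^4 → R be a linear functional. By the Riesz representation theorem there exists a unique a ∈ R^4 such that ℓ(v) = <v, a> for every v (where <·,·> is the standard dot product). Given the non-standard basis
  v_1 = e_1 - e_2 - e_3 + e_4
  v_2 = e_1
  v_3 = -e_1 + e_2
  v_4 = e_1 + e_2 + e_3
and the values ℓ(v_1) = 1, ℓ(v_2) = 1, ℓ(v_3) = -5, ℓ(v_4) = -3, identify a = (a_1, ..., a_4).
a = (1, -4, 0, -4)

Write a = (a_1, ..., a_4) in the standard basis. For each basis vector v_i, ℓ(v_i) = <v_i, a> is a linear equation in the a_j's. Collect the n equations into a matrix system V a = ℓ, where row i of V is v_i (expressed in the standard basis). Since V is invertible (lower-triangular with 1s on the diagonal, up to permutation), solve by back-substitution:
  V =
[[1, -1, -1, 1],
 [1, 0, 0, 0],
 [-1, 1, 0, 0],
 [1, 1, 1, 0]]
  V a = (1, 1, -5, -3)
Solving gives a = (1, -4, 0, -4).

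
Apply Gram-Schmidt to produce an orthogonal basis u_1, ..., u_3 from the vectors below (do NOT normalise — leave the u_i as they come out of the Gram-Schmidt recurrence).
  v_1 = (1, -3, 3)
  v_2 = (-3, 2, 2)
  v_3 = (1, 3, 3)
Orthogonal basis:
  u_1 = (1, -3, 3)
  u_2 = (-54/19, 29/19, 47/19)
  u_3 = (396/157, 363/157, 231/157)

Apply the Gram-Schmidt recurrence
  u_1 = v_1
  u_i = v_i − Σ_{j<i} ((v_i · u_j) / (u_j · u_j)) · u_j.

Step by step this gives:
  u_1 = (1, -3, 3)
  u_2 = (-54/19, 29/19, 47/19)
  u_3 = (396/157, 363/157, 231/157)

Orthogonality check:
  u_2 · u_1 = 0 (should be 0)
  u_3 · u_1 = 0 (should be 0)
  u_3 · u_2 = 0 (should be 0)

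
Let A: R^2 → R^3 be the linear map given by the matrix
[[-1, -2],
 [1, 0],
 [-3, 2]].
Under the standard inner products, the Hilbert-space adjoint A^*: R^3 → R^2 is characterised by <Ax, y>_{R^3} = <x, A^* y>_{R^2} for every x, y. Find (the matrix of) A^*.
A^* = A^T =
[[-1, 1, -3],
 [-2, 0, 2]]

For real matrices with standard dot products, the defining identity <Ax, y> = <x, A^* y> gives (Ax)^T y = x^T (A^*) y, i.e. x^T A^T y = x^T (A^*) y. Since this holds for all x, y, we must have A^* = A^T. Therefore
A^* =
[[-1, 1, -3],
 [-2, 0, 2]].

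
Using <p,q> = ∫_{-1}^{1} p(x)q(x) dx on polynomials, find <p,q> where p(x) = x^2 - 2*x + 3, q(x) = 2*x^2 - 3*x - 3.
<p,q> = -56/5

Expand the product: p(x)·q(x) = 2*x^4 - 7*x^3 + 9*x^2 - 3*x - 9.
∫_{-1}^{1} of each monomial x^k gives [2/(k+1) if k even, 0 if k odd]. Integrating term-by-term (or equivalently evaluating the antiderivative F(x) = 2*x^5/5 - 7*x^4/4 + 3*x^3 - 3*x^2/2 - 9*x at the endpoints):
  F(1) − F(−1) = -177/20 − (47/20) = -56/5.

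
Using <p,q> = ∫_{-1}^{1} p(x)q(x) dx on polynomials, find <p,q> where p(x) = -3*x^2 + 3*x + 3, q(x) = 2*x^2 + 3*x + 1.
<p,q> = 58/5

Expand the product: p(x)·q(x) = -6*x^4 - 3*x^3 + 12*x^2 + 12*x + 3.
∫_{-1}^{1} of each monomial x^k gives [2/(k+1) if k even, 0 if k odd]. Integrating term-by-term (or equivalently evaluating the antiderivative F(x) = -6*x^5/5 - 3*x^4/4 + 4*x^3 + 6*x^2 + 3*x at the endpoints):
  F(1) − F(−1) = 221/20 − (-11/20) = 58/5.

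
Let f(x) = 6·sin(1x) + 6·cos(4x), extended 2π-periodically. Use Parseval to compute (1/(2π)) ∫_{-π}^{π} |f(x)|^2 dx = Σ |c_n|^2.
Σ |c_n|^2 = 36

Expand |f|^2 and use orthogonality of {sin(nx), cos(mx)} on [-π, π]:
  ∫_{-π}^{π} sin(nx)^2 dx = π, ∫ cos(mx)^2 dx = π, and cross terms integrate to 0.
So ∫_{-π}^{π} f(x)^2 dx = 6^2 · π + 6^2 · π = (36 + 36)π.
Divide by 2π: (36 + 36)/2 = 36.
By Parseval, this equals Σ |c_n|^2.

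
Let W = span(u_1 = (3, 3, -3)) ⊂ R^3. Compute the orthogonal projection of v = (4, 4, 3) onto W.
proj_W(v) = (5/3, 5/3, -5/3)

Set up U = [u_1 | ... | u_1] ∈ R^(3×1). The projector onto W = col(U) is P = U (U^T U)^(-1) U^T.
Compute U^T U =
  [27],
and U^T v = (15).
Solve U^T U · c = U^T v for the coefficients: c = (5/9). The projection is proj_W(v) = U c.
Check: (v - proj_W(v)) · u_1 = 0  (should be 0).
Result: proj_W(v) = (5/3, 5/3, -5/3).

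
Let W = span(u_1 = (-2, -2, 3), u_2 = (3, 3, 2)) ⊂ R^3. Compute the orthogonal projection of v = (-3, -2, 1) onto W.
proj_W(v) = (-5/2, -5/2, 1)

Set up U = [u_1 | ... | u_2] ∈ R^(3×2). The projector onto W = col(U) is P = U (U^T U)^(-1) U^T.
Compute U^T U =
  [17, -6]
  [-6, 22],
and U^T v = (13, -13).
Solve U^T U · c = U^T v for the coefficients: c = (8/13, -11/26). The projection is proj_W(v) = U c.
Check: (v - proj_W(v)) · u_1 = 0  (should be 0).
Check: (v - proj_W(v)) · u_2 = 0  (should be 0).
Result: proj_W(v) = (-5/2, -5/2, 1).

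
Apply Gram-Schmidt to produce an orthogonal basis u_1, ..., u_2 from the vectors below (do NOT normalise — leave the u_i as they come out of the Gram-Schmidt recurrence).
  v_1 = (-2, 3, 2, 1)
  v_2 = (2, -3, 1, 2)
Orthogonal basis:
  u_1 = (-2, 3, 2, 1)
  u_2 = (1, -3/2, 2, 5/2)

Apply the Gram-Schmidt recurrence
  u_1 = v_1
  u_i = v_i − Σ_{j<i} ((v_i · u_j) / (u_j · u_j)) · u_j.

Step by step this gives:
  u_1 = (-2, 3, 2, 1)
  u_2 = (1, -3/2, 2, 5/2)

Orthogonality check:
  u_2 · u_1 = 0 (should be 0)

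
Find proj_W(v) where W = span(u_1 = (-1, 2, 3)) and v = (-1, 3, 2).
proj_W(v) = (-13/14, 13/7, 39/14)

Set up U = [u_1 | ... | u_1] ∈ R^(3×1). The projector onto W = col(U) is P = U (U^T U)^(-1) U^T.
Compute U^T U =
  [14],
and U^T v = (13).
Solve U^T U · c = U^T v for the coefficients: c = (13/14). The projection is proj_W(v) = U c.
Check: (v - proj_W(v)) · u_1 = 0  (should be 0).
Result: proj_W(v) = (-13/14, 13/7, 39/14).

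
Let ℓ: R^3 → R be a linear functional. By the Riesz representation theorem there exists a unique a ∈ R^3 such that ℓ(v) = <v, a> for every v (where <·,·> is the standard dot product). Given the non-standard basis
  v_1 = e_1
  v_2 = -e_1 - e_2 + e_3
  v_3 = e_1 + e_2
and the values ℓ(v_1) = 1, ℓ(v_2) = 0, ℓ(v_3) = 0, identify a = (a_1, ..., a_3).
a = (1, -1, 0)

Write a = (a_1, ..., a_3) in the standard basis. For each basis vector v_i, ℓ(v_i) = <v_i, a> is a linear equation in the a_j's. Collect the n equations into a matrix system V a = ℓ, where row i of V is v_i (expressed in the standard basis). Since V is invertible (lower-triangular with 1s on the diagonal, up to permutation), solve by back-substitution:
  V =
[[1, 0, 0],
 [-1, -1, 1],
 [1, 1, 0]]
  V a = (1, 0, 0)
Solving gives a = (1, -1, 0).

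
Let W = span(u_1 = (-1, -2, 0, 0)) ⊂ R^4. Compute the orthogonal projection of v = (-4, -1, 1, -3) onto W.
proj_W(v) = (-6/5, -12/5, 0, 0)

Set up U = [u_1 | ... | u_1] ∈ R^(4×1). The projector onto W = col(U) is P = U (U^T U)^(-1) U^T.
Compute U^T U =
  [5],
and U^T v = (6).
Solve U^T U · c = U^T v for the coefficients: c = (6/5). The projection is proj_W(v) = U c.
Check: (v - proj_W(v)) · u_1 = 0  (should be 0).
Result: proj_W(v) = (-6/5, -12/5, 0, 0).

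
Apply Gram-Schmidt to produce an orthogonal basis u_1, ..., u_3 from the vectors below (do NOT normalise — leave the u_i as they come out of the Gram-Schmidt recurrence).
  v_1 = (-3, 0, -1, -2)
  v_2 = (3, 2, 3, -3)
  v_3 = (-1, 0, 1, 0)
Orthogonal basis:
  u_1 = (-3, 0, -1, -2)
  u_2 = (12/7, 2, 18/7, -27/7)
  u_3 = (-124/199, -12/199, 212/199, 80/199)

Apply the Gram-Schmidt recurrence
  u_1 = v_1
  u_i = v_i − Σ_{j<i} ((v_i · u_j) / (u_j · u_j)) · u_j.

Step by step this gives:
  u_1 = (-3, 0, -1, -2)
  u_2 = (12/7, 2, 18/7, -27/7)
  u_3 = (-124/199, -12/199, 212/199, 80/199)

Orthogonality check:
  u_2 · u_1 = 0 (should be 0)
  u_3 · u_1 = 0 (should be 0)
  u_3 · u_2 = 0 (should be 0)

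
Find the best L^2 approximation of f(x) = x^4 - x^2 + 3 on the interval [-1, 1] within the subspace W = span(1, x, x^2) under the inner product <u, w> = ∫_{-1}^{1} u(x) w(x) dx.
g(x) = 102/35 - x^2/7

The best approximation g ∈ W is the orthogonal projection of f onto W. Writing g = a_0 + a_1 x + a_2 x^2, the coefficients solve the normal equations G · a = b where
  G_{ij} = <φ_i, φ_j> and b_i = <f, φ_i>, with φ_0 = 1, φ_1 = x, φ_2 = x^2.
G =
  [2, 0, 2/3]
  [0, 2/3, 0]
  [2/3, 0, 2/5],
b = (86/15, 0, 66/35).
Solving gives a_0 = 102/35, a_1 = 0, a_2 = -1/7, so
  g(x) = 102/35 - x^2/7.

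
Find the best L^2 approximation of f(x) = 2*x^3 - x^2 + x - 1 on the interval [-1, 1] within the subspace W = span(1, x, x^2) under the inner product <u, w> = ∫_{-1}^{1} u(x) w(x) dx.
g(x) = -x^2 + 11*x/5 - 1

The best approximation g ∈ W is the orthogonal projection of f onto W. Writing g = a_0 + a_1 x + a_2 x^2, the coefficients solve the normal equations G · a = b where
  G_{ij} = <φ_i, φ_j> and b_i = <f, φ_i>, with φ_0 = 1, φ_1 = x, φ_2 = x^2.
G =
  [2, 0, 2/3]
  [0, 2/3, 0]
  [2/3, 0, 2/5],
b = (-8/3, 22/15, -16/15).
Solving gives a_0 = -1, a_1 = 11/5, a_2 = -1, so
  g(x) = -x^2 + 11*x/5 - 1.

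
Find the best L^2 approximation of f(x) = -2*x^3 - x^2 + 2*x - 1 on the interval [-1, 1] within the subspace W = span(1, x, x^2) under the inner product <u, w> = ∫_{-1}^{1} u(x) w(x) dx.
g(x) = -x^2 + 4*x/5 - 1

The best approximation g ∈ W is the orthogonal projection of f onto W. Writing g = a_0 + a_1 x + a_2 x^2, the coefficients solve the normal equations G · a = b where
  G_{ij} = <φ_i, φ_j> and b_i = <f, φ_i>, with φ_0 = 1, φ_1 = x, φ_2 = x^2.
G =
  [2, 0, 2/3]
  [0, 2/3, 0]
  [2/3, 0, 2/5],
b = (-8/3, 8/15, -16/15).
Solving gives a_0 = -1, a_1 = 4/5, a_2 = -1, so
  g(x) = -x^2 + 4*x/5 - 1.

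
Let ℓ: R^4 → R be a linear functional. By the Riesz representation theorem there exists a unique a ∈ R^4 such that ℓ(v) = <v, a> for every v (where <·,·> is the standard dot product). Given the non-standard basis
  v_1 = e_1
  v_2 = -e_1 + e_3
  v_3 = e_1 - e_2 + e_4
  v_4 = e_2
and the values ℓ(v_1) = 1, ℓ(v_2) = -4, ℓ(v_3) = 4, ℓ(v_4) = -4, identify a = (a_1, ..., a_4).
a = (1, -4, -3, -1)

Write a = (a_1, ..., a_4) in the standard basis. For each basis vector v_i, ℓ(v_i) = <v_i, a> is a linear equation in the a_j's. Collect the n equations into a matrix system V a = ℓ, where row i of V is v_i (expressed in the standard basis). Since V is invertible (lower-triangular with 1s on the diagonal, up to permutation), solve by back-substitution:
  V =
[[1, 0, 0, 0],
 [-1, 0, 1, 0],
 [1, -1, 0, 1],
 [0, 1, 0, 0]]
  V a = (1, -4, 4, -4)
Solving gives a = (1, -4, -3, -1).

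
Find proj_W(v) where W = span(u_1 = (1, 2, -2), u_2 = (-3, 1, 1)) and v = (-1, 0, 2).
proj_W(v) = (-13/9, -5/9, 11/9)

Set up U = [u_1 | ... | u_2] ∈ R^(3×2). The projector onto W = col(U) is P = U (U^T U)^(-1) U^T.
Compute U^T U =
  [9, -3]
  [-3, 11],
and U^T v = (-5, 5).
Solve U^T U · c = U^T v for the coefficients: c = (-4/9, 1/3). The projection is proj_W(v) = U c.
Check: (v - proj_W(v)) · u_1 = 0  (should be 0).
Check: (v - proj_W(v)) · u_2 = 0  (should be 0).
Result: proj_W(v) = (-13/9, -5/9, 11/9).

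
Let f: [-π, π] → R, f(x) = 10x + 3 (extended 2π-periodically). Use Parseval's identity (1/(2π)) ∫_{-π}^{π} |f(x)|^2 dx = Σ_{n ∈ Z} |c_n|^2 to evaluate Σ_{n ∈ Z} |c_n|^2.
Σ |c_n|^2 = 100π^2/3 + 9

Expand and integrate term by term over [-π, π]:
  ∫ (10x)^2 dx = 100·(2π^3/3); ∫ 2·10·(3)·x dx = 0 (odd integrand); ∫ 3^2 dx = 9·2π.
So (1/(2π)) ∫_{-π}^{π} (10x + 3)^2 dx = 100π^2/3 + 9 = 100π^2/3 + 9.
Parseval ⇒ Σ |c_n|^2 = 100π^2/3 + 9.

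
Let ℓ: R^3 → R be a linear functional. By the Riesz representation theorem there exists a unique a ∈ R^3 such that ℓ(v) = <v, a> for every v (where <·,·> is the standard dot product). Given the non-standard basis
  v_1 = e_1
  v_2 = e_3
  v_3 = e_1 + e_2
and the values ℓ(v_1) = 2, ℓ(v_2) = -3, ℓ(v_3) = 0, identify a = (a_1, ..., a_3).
a = (2, -2, -3)

Write a = (a_1, ..., a_3) in the standard basis. For each basis vector v_i, ℓ(v_i) = <v_i, a> is a linear equation in the a_j's. Collect the n equations into a matrix system V a = ℓ, where row i of V is v_i (expressed in the standard basis). Since V is invertible (lower-triangular with 1s on the diagonal, up to permutation), solve by back-substitution:
  V =
[[1, 0, 0],
 [0, 0, 1],
 [1, 1, 0]]
  V a = (2, -3, 0)
Solving gives a = (2, -2, -3).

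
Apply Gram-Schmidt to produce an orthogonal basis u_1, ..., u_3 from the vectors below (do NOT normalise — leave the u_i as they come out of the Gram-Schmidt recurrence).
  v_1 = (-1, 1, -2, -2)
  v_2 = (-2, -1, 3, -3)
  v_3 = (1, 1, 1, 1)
Orthogonal basis:
  u_1 = (-1, 1, -2, -2)
  u_2 = (-19/10, -11/10, 16/5, -14/5)
  u_3 = (88/229, 292/229, 129/229, -27/229)

Apply the Gram-Schmidt recurrence
  u_1 = v_1
  u_i = v_i − Σ_{j<i} ((v_i · u_j) / (u_j · u_j)) · u_j.

Step by step this gives:
  u_1 = (-1, 1, -2, -2)
  u_2 = (-19/10, -11/10, 16/5, -14/5)
  u_3 = (88/229, 292/229, 129/229, -27/229)

Orthogonality check:
  u_2 · u_1 = 0 (should be 0)
  u_3 · u_1 = 0 (should be 0)
  u_3 · u_2 = 0 (should be 0)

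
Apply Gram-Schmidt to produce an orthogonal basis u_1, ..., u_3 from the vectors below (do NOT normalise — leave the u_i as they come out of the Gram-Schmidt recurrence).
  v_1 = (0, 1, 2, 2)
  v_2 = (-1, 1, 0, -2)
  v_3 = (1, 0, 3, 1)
Orthogonal basis:
  u_1 = (0, 1, 2, 2)
  u_2 = (-1, 4/3, 2/3, -4/3)
  u_3 = (14/15, -4/5, 19/15, -13/15)

Apply the Gram-Schmidt recurrence
  u_1 = v_1
  u_i = v_i − Σ_{j<i} ((v_i · u_j) / (u_j · u_j)) · u_j.

Step by step this gives:
  u_1 = (0, 1, 2, 2)
  u_2 = (-1, 4/3, 2/3, -4/3)
  u_3 = (14/15, -4/5, 19/15, -13/15)

Orthogonality check:
  u_2 · u_1 = 0 (should be 0)
  u_3 · u_1 = 0 (should be 0)
  u_3 · u_2 = 0 (should be 0)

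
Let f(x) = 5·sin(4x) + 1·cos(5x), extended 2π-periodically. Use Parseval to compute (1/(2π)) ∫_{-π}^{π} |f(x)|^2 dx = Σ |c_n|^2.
Σ |c_n|^2 = 13

Expand |f|^2 and use orthogonality of {sin(nx), cos(mx)} on [-π, π]:
  ∫_{-π}^{π} sin(nx)^2 dx = π, ∫ cos(mx)^2 dx = π, and cross terms integrate to 0.
So ∫_{-π}^{π} f(x)^2 dx = 5^2 · π + 1^2 · π = (25 + 1)π.
Divide by 2π: (25 + 1)/2 = 13.
By Parseval, this equals Σ |c_n|^2.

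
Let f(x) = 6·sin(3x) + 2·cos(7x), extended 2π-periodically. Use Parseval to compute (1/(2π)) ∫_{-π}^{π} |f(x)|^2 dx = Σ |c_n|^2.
Σ |c_n|^2 = 20

Expand |f|^2 and use orthogonality of {sin(nx), cos(mx)} on [-π, π]:
  ∫_{-π}^{π} sin(nx)^2 dx = π, ∫ cos(mx)^2 dx = π, and cross terms integrate to 0.
So ∫_{-π}^{π} f(x)^2 dx = 6^2 · π + 2^2 · π = (36 + 4)π.
Divide by 2π: (36 + 4)/2 = 20.
By Parseval, this equals Σ |c_n|^2.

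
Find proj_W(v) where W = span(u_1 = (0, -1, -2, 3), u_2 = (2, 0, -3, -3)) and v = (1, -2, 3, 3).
proj_W(v) = (-418/299, -62/299, 503/299, 813/299)

Set up U = [u_1 | ... | u_2] ∈ R^(4×2). The projector onto W = col(U) is P = U (U^T U)^(-1) U^T.
Compute U^T U =
  [14, -3]
  [-3, 22],
and U^T v = (5, -16).
Solve U^T U · c = U^T v for the coefficients: c = (62/299, -209/299). The projection is proj_W(v) = U c.
Check: (v - proj_W(v)) · u_1 = 0  (should be 0).
Check: (v - proj_W(v)) · u_2 = 0  (should be 0).
Result: proj_W(v) = (-418/299, -62/299, 503/299, 813/299).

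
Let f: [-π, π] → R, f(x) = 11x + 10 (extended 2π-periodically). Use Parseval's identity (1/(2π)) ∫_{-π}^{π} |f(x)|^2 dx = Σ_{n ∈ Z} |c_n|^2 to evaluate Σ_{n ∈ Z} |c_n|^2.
Σ |c_n|^2 = 121π^2/3 + 100

Expand and integrate term by term over [-π, π]:
  ∫ (11x)^2 dx = 121·(2π^3/3); ∫ 2·11·(10)·x dx = 0 (odd integrand); ∫ 10^2 dx = 100·2π.
So (1/(2π)) ∫_{-π}^{π} (11x + 10)^2 dx = 121π^2/3 + 100 = 121π^2/3 + 100.
Parseval ⇒ Σ |c_n|^2 = 121π^2/3 + 100.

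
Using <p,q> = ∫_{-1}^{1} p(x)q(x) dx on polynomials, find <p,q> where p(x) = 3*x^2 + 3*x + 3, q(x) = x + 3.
<p,q> = 26

Expand the product: p(x)·q(x) = 3*x^3 + 12*x^2 + 12*x + 9.
∫_{-1}^{1} of each monomial x^k gives [2/(k+1) if k even, 0 if k odd]. Integrating term-by-term (or equivalently evaluating the antiderivative F(x) = 3*x^4/4 + 4*x^3 + 6*x^2 + 9*x at the endpoints):
  F(1) − F(−1) = 79/4 − (-25/4) = 26.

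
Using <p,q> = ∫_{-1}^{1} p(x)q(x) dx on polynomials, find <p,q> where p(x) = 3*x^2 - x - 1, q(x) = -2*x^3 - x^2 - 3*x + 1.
<p,q> = 34/15

Expand the product: p(x)·q(x) = -6*x^5 - x^4 - 6*x^3 + 7*x^2 + 2*x - 1.
∫_{-1}^{1} of each monomial x^k gives [2/(k+1) if k even, 0 if k odd]. Integrating term-by-term (or equivalently evaluating the antiderivative F(x) = -x^6 - x^5/5 - 3*x^4/2 + 7*x^3/3 + x^2 - x at the endpoints):
  F(1) − F(−1) = -11/30 − (-79/30) = 34/15.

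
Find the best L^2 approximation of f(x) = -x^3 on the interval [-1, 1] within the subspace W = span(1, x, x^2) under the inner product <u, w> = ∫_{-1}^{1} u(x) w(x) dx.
g(x) = -3*x/5

The best approximation g ∈ W is the orthogonal projection of f onto W. Writing g = a_0 + a_1 x + a_2 x^2, the coefficients solve the normal equations G · a = b where
  G_{ij} = <φ_i, φ_j> and b_i = <f, φ_i>, with φ_0 = 1, φ_1 = x, φ_2 = x^2.
G =
  [2, 0, 2/3]
  [0, 2/3, 0]
  [2/3, 0, 2/5],
b = (0, -2/5, 0).
Solving gives a_0 = 0, a_1 = -3/5, a_2 = 0, so
  g(x) = -3*x/5.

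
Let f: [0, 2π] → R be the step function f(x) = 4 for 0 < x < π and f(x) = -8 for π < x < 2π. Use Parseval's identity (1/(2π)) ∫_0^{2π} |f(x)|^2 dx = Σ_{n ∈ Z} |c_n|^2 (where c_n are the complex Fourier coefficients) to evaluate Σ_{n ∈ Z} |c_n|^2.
Σ |c_n|^2 = 40

Parseval equates the L^2 energy of f (normalised by 1/(2π)) with the ℓ^2 sum of its Fourier coefficients: (1/(2π)) ∫_0^{2π} |f|^2 = Σ |c_n|^2.
Compute the left side: (1/(2π)) [∫_0^π 4^2 dx + ∫_π^{2π} (-8)^2 dx] = (1/(2π)) · (16π + 64π) = (16 + 64)/2 = 40.
So Σ_{n ∈ Z} |c_n|^2 = 40.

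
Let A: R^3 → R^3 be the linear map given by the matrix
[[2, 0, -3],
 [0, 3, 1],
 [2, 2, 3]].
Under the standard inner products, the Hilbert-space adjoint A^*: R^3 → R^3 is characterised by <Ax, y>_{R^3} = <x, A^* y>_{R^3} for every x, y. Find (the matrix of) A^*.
A^* = A^T =
[[2, 0, 2],
 [0, 3, 2],
 [-3, 1, 3]]

For real matrices with standard dot products, the defining identity <Ax, y> = <x, A^* y> gives (Ax)^T y = x^T (A^*) y, i.e. x^T A^T y = x^T (A^*) y. Since this holds for all x, y, we must have A^* = A^T. Therefore
A^* =
[[2, 0, 2],
 [0, 3, 2],
 [-3, 1, 3]].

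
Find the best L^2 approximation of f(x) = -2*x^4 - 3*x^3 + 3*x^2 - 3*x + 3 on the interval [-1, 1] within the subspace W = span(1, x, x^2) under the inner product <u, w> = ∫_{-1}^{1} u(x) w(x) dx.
g(x) = 9*x^2/7 - 24*x/5 + 111/35

The best approximation g ∈ W is the orthogonal projection of f onto W. Writing g = a_0 + a_1 x + a_2 x^2, the coefficients solve the normal equations G · a = b where
  G_{ij} = <φ_i, φ_j> and b_i = <f, φ_i>, with φ_0 = 1, φ_1 = x, φ_2 = x^2.
G =
  [2, 0, 2/3]
  [0, 2/3, 0]
  [2/3, 0, 2/5],
b = (36/5, -16/5, 92/35).
Solving gives a_0 = 111/35, a_1 = -24/5, a_2 = 9/7, so
  g(x) = 9*x^2/7 - 24*x/5 + 111/35.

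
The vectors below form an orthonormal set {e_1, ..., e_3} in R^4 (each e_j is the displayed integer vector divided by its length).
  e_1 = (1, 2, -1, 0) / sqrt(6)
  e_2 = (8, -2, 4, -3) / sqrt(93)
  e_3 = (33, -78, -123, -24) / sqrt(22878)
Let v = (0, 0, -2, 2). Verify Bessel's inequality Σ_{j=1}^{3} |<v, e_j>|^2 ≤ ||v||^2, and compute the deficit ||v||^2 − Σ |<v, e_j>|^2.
Σ |<v, e_j>|^2 = 184/41; ||v||^2 = 8; deficit = 144/41

Write each e_j = u_j / sqrt(<u_j, u_j>) where u_j is the displayed integer vector. Then <v, e_j> = <v, u_j> / sqrt(<u_j, u_j>), so |<v, e_j>|^2 = <v, u_j>^2 / <u_j, u_j>.
Coefficients: <v, e_1> = 2/sqrt(6), <v, e_2> = -14/sqrt(93), <v, e_3> = 198/sqrt(22878).
Square and sum: Σ |<v, e_j>|^2 = 184/41.
Compute ||v||^2 = v·v = 8.
Deficit = 8 − 184/41 = 144/41 ≥ 0, confirming Bessel's inequality. (The deficit equals ||v − Σ <v,e_j> e_j||^2, the squared distance from v to span{e_j}.)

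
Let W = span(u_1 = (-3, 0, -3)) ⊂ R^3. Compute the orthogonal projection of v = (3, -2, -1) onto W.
proj_W(v) = (1, 0, 1)

Set up U = [u_1 | ... | u_1] ∈ R^(3×1). The projector onto W = col(U) is P = U (U^T U)^(-1) U^T.
Compute U^T U =
  [18],
and U^T v = (-6).
Solve U^T U · c = U^T v for the coefficients: c = (-1/3). The projection is proj_W(v) = U c.
Check: (v - proj_W(v)) · u_1 = 0  (should be 0).
Result: proj_W(v) = (1, 0, 1).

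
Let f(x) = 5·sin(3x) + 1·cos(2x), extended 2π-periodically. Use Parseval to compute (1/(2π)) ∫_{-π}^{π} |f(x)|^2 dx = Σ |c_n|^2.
Σ |c_n|^2 = 13

Expand |f|^2 and use orthogonality of {sin(nx), cos(mx)} on [-π, π]:
  ∫_{-π}^{π} sin(nx)^2 dx = π, ∫ cos(mx)^2 dx = π, and cross terms integrate to 0.
So ∫_{-π}^{π} f(x)^2 dx = 5^2 · π + 1^2 · π = (25 + 1)π.
Divide by 2π: (25 + 1)/2 = 13.
By Parseval, this equals Σ |c_n|^2.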